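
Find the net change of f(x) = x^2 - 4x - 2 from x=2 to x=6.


Net change = f(b) - f(a)
f(x) = x^2 - 4x - 2
Compute f(6):
f(6) = 1 * 6^2 - 4 * 6 - 2
= 36 - 24 - 2
= 10
Compute f(2):
f(2) = 1 * 2^2 - 4 * 2 - 2
= 4 - 8 - 2
= -6
Net change = 10 - (-6) = 16

16


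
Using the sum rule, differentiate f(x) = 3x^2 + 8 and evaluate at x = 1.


Differentiate term by term using power and sum rules:
f(x) = 3x^2 + 8
f'(x) = 6x
Substitute x = 1:
f'(1) = 6 * 1 + 0
= 6 + 0
= 6

6


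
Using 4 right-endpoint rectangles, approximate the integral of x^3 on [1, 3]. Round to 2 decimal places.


Right Riemann sum uses right endpoints of each subinterval.
Interval: [1, 3], n = 4
dx = (3 - 1) / 4 = 1/2
Right endpoints: [3/2, 2, 5/2, 3]
f values: [27/8, 8, 125/8, 27]
Sum = dx * (sum of f values)
= 1/2 * 54
= 27 = 27.00

27.00


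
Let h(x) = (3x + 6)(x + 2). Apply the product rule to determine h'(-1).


Let u(x) = 3x + 6 and v(x) = x + 2
u'(x) = 3
v'(x) = 1
Product rule: h'(x) = u'(x)*v(x) + u(x)*v'(x)
= 3 * (x + 2) + (3x + 6) * 1
At x = -1:
u(-1) = 3 * (-1) + 6 = 3
v(-1) = 1 * (-1) + 2 = 1
h'(-1) = 3 * 1 + 3 * 1
= 3 + 3
= 6

6


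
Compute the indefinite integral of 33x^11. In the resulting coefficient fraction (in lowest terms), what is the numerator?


Apply the power rule for integration:
integral of ax^n dx = a/(n+1) * x^(n+1) + C
integral of 33x^11 dx
= 33/12 * x^12 + C
= 11/4 * x^12 + C
The coefficient in lowest terms is 11/4, and its numerator is 11

11


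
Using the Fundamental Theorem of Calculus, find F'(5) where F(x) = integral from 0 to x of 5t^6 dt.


By the Fundamental Theorem of Calculus (Part 1):
If F(x) = integral from 0 to x of f(t) dt, then F'(x) = f(x)
Here f(t) = 5t^6
So F'(x) = 5x^6
Evaluate at x = 5:
F'(5) = 5 * 5^6
= 5 * 15625
= 78125

78125


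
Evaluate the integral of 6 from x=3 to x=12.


The integral of a constant k over [a, b] equals k * (b - a).
integral from 3 to 12 of 6 dx
= 6 * (12 - 3)
= 6 * 9
= 54

54


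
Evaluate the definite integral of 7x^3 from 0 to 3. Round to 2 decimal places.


Find the antiderivative of 7x^3:
F(x) = 7/4 * x^4
Apply the Fundamental Theorem of Calculus:
F(3) - F(0)
= 7/4 * 3^4 - 7/4 * 0^4
= 7/4 * (81 - 0)
= 7/4 * 81
= 567/4 = 141.75

141.75


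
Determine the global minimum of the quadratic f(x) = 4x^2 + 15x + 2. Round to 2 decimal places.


For a quadratic f(x) = ax^2 + bx + c with a > 0, the minimum is at the vertex.
Vertex x-coordinate: x = -b/(2a)
x = -(15) / (2 * 4)
x = -15/8
Substitute back to find the minimum value:
f(-15/8) = 4 * (-15/8)^2 + 15 * (-15/8) + 2
= 225/16 - 225/8 + 2
= -193/16 ≈ -12.06

-12.06


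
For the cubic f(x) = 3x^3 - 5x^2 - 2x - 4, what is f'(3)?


Differentiate f(x) = 3x^3 - 5x^2 - 2x - 4 term by term:
f'(x) = 9x^2 - 10x - 2
Substitute x = 3:
f'(3) = 9 * 3^2 - 10 * 3 - 2
= 81 - 30 - 2
= 49

49


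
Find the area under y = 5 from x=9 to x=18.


The area under a constant function y = 5 is a rectangle.
Width = 18 - 9 = 9
Height = 5
Area = width * height
= 9 * 5
= 45

45


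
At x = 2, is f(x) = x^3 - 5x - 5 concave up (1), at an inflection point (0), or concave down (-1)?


Concavity is determined by the sign of f''(x).
f(x) = x^3 - 5x - 5
f'(x) = 3x^2 - 5
f''(x) = 6x
f''(2) = 6 * 2 + 0
= 12 + 0
= 12
Since f''(2) > 0, the function is concave up (1)

1


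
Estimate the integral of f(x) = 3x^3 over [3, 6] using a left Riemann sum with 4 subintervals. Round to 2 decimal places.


Left Riemann sum uses left endpoints of each subinterval.
Interval: [3, 6], n = 4
dx = (6 - 3) / 4 = 3/4
Left endpoints: [3, 15/4, 9/2, 21/4]
f values: [81, 10125/64, 2187/8, 27783/64]
Sum = dx * (sum of f values)
= 3/4 * 15147/16
= 45441/64 ≈ 710.02

710.02


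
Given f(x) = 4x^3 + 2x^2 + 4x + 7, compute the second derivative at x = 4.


First derivative:
f'(x) = 12x^2 + 4x + 4
Second derivative:
f''(x) = 24x + 4
Substitute x = 4:
f''(4) = 24 * 4 + 4
= 96 + 4
= 100

100


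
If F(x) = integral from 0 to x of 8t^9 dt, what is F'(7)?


By the Fundamental Theorem of Calculus (Part 1):
If F(x) = integral from 0 to x of f(t) dt, then F'(x) = f(x)
Here f(t) = 8t^9
So F'(x) = 8x^9
Evaluate at x = 7:
F'(7) = 8 * 7^9
= 8 * 40353607
= 322828856

322828856


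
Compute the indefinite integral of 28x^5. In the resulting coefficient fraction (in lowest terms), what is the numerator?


Apply the power rule for integration:
integral of ax^n dx = a/(n+1) * x^(n+1) + C
integral of 28x^5 dx
= 28/6 * x^6 + C
= 14/3 * x^6 + C
The coefficient in lowest terms is 14/3, and its numerator is 14

14


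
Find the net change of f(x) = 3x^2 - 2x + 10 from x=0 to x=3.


Net change = f(b) - f(a)
f(x) = 3x^2 - 2x + 10
Compute f(3):
f(3) = 3 * 3^2 - 2 * 3 + 10
= 27 - 6 + 10
= 31
Compute f(0):
f(0) = 3 * 0^2 - 2 * 0 + 10
= 0 + 0 + 10
= 10
Net change = 31 - 10 = 21

21


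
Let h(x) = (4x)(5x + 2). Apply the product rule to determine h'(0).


Let u(x) = 4x and v(x) = 5x + 2
u'(x) = 4
v'(x) = 5
Product rule: h'(x) = u'(x)*v(x) + u(x)*v'(x)
= 4 * (5x + 2) + (4x) * 5
At x = 0:
u(0) = 4 * 0 + 0 = 0
v(0) = 5 * 0 + 2 = 2
h'(0) = 4 * 2 + 0 * 5
= 8 + 0
= 8

8


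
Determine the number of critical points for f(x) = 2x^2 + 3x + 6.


Find where f'(x) = 0:
f'(x) = 4x + 3
Set f'(x) = 0:
4x + 3 = 0
x = -3 / 4 = -3/4
This is a linear equation in x, so there is exactly one solution.
Number of critical points: 1

1


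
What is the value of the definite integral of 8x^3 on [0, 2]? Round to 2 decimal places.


Find the antiderivative of 8x^3:
F(x) = 8/4 * x^4
Apply the Fundamental Theorem of Calculus:
F(2) - F(0)
= 8/4 * 2^4 - 8/4 * 0^4
= 8/4 * (16 - 0)
= 8/4 * 16
= 32 = 32.00

32.00


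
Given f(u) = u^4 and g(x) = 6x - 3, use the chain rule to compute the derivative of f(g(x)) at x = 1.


Using the chain rule: (f(g(x)))' = f'(g(x)) * g'(x)
First, find g(1):
g(1) = 6 * 1 - 3 = 3
Next, f'(u) = 4u^3
And g'(x) = 6
So f'(g(1)) * g'(1)
= 4 * 3^3 * 6
= 4 * 27 * 6
= 648

648


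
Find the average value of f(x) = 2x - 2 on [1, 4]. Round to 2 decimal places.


Average value = 1/(b-a) * integral from a to b of f(x) dx
First compute the integral of 2x - 2:
F(x) = x^2 - 2x
F(4) = 1 * 16 - 2 * 4 = 8
F(1) = 1 * 1 - 2 * 1 = -1
Integral = 8 - (-1) = 9
Average = 9 / (4 - 1) = 9 / 3
= 3 = 3.00

3.00


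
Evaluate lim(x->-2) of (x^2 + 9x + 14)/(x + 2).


Direct substitution gives 0/0, so we factor the numerator.
Factor: (x^2 + 9x + 14) = (x + 2)(x + 7)
Cancel the common factor (x + 2):
(x^2 + 9x + 14)/(x + 2) = (x + 7)
Now substitute x = -2:
= (-2) - (-7) = 5

5


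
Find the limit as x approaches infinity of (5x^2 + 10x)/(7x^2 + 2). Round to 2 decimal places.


For limits at infinity with equal-degree polynomials,
we compare leading coefficients.
Numerator leading term: 5x^2
Denominator leading term: 7x^2
Divide both by x^2:
lim = (5 + 10/x) / (7 + 2/x^2)
As x -> infinity, the 1/x and 1/x^2 terms vanish:
= 5/7 ≈ 0.71

0.71


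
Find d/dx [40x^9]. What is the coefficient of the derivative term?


We apply the power rule: d/dx [ax^n] = a*n * x^(n-1)
d/dx [40x^9]
= 40 * 9 * x^(9-1)
= 360x^8
The coefficient is 360

360


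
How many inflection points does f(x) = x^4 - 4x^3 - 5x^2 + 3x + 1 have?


Inflection points occur where f''(x) = 0 and concavity changes.
f(x) = x^4 - 4x^3 - 5x^2 + 3x + 1
f'(x) = 4x^3 - 12x^2 - 10x + 3
f''(x) = 12x^2 - 24x - 10
This is a quadratic in x. Use the discriminant to count real roots.
Discriminant = (-24)^2 - 4 * 12 * (-10)
= 576 - (-480)
= 1056
Since discriminant > 0, f''(x) = 0 has 2 distinct real solutions.
A quadratic with two distinct real roots changes sign at each root, so concavity changes at both.
Number of inflection points: 2

2


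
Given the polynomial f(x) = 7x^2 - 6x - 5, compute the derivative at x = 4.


Differentiate term by term using power and sum rules:
f(x) = 7x^2 - 6x - 5
f'(x) = 14x - 6
Substitute x = 4:
f'(4) = 14 * 4 - 6
= 56 - 6
= 50

50


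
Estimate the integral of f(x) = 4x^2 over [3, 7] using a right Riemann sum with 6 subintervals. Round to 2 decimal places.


Right Riemann sum uses right endpoints of each subinterval.
Interval: [3, 7], n = 6
dx = (7 - 3) / 6 = 2/3
Right endpoints: [11/3, 13/3, 5, 17/3, 19/3, 7]
f values: [484/9, 676/9, 100, 1156/9, 1444/9, 196]
Sum = dx * (sum of f values)
= 2/3 * 6424/9
= 12848/27 ≈ 475.85

475.85


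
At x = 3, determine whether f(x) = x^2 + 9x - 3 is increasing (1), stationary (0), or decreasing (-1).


Compute f'(x) to determine behavior:
f'(x) = 2x + 9
f'(3) = 2 * 3 + 9
= 6 + 9
= 15
Since f'(3) > 0, the function is increasing (1)

1


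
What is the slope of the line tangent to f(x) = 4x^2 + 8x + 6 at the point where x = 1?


The slope of the tangent line equals f'(x) at the point.
f(x) = 4x^2 + 8x + 6
f'(x) = 8x + 8
At x = 1:
f'(1) = 8 * 1 + 8
= 8 + 8
= 16

16


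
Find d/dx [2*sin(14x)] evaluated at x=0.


Apply the chain rule to differentiate 2*sin(14x):
d/dx [2*sin(14x)]
= 2 * cos(14x) * d/dx(14x)
= 2 * 14 * cos(14x)
= 28 * cos(14x)
Evaluate at x = 0:
= 28 * cos(0)
= 28 * 1
= 28

28


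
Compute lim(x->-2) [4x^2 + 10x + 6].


Since polynomials are continuous, we use direct substitution.
lim(x->-2) of 4x^2 + 10x + 6
= 4 * (-2)^2 + 10 * (-2) + 6
= 16 - 20 + 6
= 2

2


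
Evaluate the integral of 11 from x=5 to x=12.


The integral of a constant k over [a, b] equals k * (b - a).
integral from 5 to 12 of 11 dx
= 11 * (12 - 5)
= 11 * 7
= 77

77


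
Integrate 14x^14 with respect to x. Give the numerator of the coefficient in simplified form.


Apply the power rule for integration:
integral of ax^n dx = a/(n+1) * x^(n+1) + C
integral of 14x^14 dx
= 14/15 * x^15 + C
The coefficient in lowest terms is 14/15, and its numerator is 14

14


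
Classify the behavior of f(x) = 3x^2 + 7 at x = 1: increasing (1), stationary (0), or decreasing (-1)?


Compute f'(x) to determine behavior:
f'(x) = 6x
f'(1) = 6 * 1 + 0
= 6 + 0
= 6
Since f'(1) > 0, the function is increasing (1)

1


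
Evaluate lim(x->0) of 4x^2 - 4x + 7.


Since polynomials are continuous, we use direct substitution.
lim(x->0) of 4x^2 - 4x + 7
= 4 * 0^2 - 4 * 0 + 7
= 0 + 0 + 7
= 7

7


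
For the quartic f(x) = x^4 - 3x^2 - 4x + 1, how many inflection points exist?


Inflection points occur where f''(x) = 0 and concavity changes.
f(x) = x^4 - 3x^2 - 4x + 1
f'(x) = 4x^3 - 6x - 4
f''(x) = 12x^2 - 6
This is a quadratic in x. Use the discriminant to count real roots.
Discriminant = (0)^2 - 4 * 12 * (-6)
= 0 - (-288)
= 288
Since discriminant > 0, f''(x) = 0 has 2 distinct real solutions.
A quadratic with two distinct real roots changes sign at each root, so concavity changes at both.
Number of inflection points: 2

2


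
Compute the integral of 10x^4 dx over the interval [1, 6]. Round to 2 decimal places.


Find the antiderivative of 10x^4:
F(x) = 10/5 * x^5
Apply the Fundamental Theorem of Calculus:
F(6) - F(1)
= 10/5 * 6^5 - 10/5 * 1^5
= 10/5 * (7776 - 1)
= 10/5 * 7775
= 15550 = 15550.00

15550.00


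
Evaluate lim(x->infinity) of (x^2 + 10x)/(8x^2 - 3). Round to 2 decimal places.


For limits at infinity with equal-degree polynomials,
we compare leading coefficients.
Numerator leading term: x^2
Denominator leading term: 8x^2
Divide both by x^2:
lim = (1 + 10/x) / (8 - 3/x^2)
As x -> infinity, the 1/x and 1/x^2 terms vanish:
= 1/8 ≈ 0.13

0.13


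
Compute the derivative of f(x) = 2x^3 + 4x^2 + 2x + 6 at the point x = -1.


Differentiate f(x) = 2x^3 + 4x^2 + 2x + 6 term by term:
f'(x) = 6x^2 + 8x + 2
Substitute x = -1:
f'(-1) = 6 * (-1)^2 + 8 * (-1) + 2
= 6 - 8 + 2
= 0

0


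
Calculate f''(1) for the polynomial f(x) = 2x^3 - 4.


First derivative:
f'(x) = 6x^2
Second derivative:
f''(x) = 12x
Substitute x = 1:
f''(1) = 12 * 1 + 0
= 12 + 0
= 12

12


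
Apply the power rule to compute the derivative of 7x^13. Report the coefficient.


We apply the power rule: d/dx [ax^n] = a*n * x^(n-1)
d/dx [7x^13]
= 7 * 13 * x^(13-1)
= 91x^12
The coefficient is 91

91


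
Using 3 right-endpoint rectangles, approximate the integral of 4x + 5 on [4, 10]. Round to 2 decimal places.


Right Riemann sum uses right endpoints of each subinterval.
Interval: [4, 10], n = 3
dx = (10 - 4) / 3 = 2
Right endpoints: [6, 8, 10]
f values: [29, 37, 45]
Sum = dx * (sum of f values)
= 2 * 111
= 222 = 222.00

222.00


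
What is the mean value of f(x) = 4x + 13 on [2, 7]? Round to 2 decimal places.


Average value = 1/(b-a) * integral from a to b of f(x) dx
First compute the integral of 4x + 13:
F(x) = 2x^2 + 13x
F(7) = 2 * 49 + 13 * 7 = 189
F(2) = 2 * 4 + 13 * 2 = 34
Integral = 189 - 34 = 155
Average = 155 / (7 - 2) = 155 / 5
= 31 = 31.00

31.00


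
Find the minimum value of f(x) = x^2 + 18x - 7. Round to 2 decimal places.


For a quadratic f(x) = ax^2 + bx + c with a > 0, the minimum is at the vertex.
Vertex x-coordinate: x = -b/(2a)
x = -(18) / (2 * 1)
x = -18/2 = -9
Substitute back to find the minimum value:
f(-9) = 1 * (-9)^2 + 18 * (-9) - 7
= 81 - 162 - 7
= -88 = -88.00

-88.00


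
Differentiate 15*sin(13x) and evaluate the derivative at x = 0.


Apply the chain rule to differentiate 15*sin(13x):
d/dx [15*sin(13x)]
= 15 * cos(13x) * d/dx(13x)
= 15 * 13 * cos(13x)
= 195 * cos(13x)
Evaluate at x = 0:
= 195 * cos(0)
= 195 * 1
= 195

195


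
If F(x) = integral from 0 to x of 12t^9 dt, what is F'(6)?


By the Fundamental Theorem of Calculus (Part 1):
If F(x) = integral from 0 to x of f(t) dt, then F'(x) = f(x)
Here f(t) = 12t^9
So F'(x) = 12x^9
Evaluate at x = 6:
F'(6) = 12 * 6^9
= 12 * 10077696
= 120932352

120932352


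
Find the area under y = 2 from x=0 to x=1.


The area under a constant function y = 2 is a rectangle.
Width = 1 - 0 = 1
Height = 2
Area = width * height
= 1 * 2
= 2

2


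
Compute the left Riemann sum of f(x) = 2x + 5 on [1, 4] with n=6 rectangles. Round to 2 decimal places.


Left Riemann sum uses left endpoints of each subinterval.
Interval: [1, 4], n = 6
dx = (4 - 1) / 6 = 1/2
Left endpoints: [1, 3/2, 2, 5/2, 3, 7/2]
f values: [7, 8, 9, 10, 11, 12]
Sum = dx * (sum of f values)
= 1/2 * 57
= 57/2 = 28.50

28.50


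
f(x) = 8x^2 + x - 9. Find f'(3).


Differentiate term by term using power and sum rules:
f(x) = 8x^2 + x - 9
f'(x) = 16x + 1
Substitute x = 3:
f'(3) = 16 * 3 + 1
= 48 + 1
= 49

49


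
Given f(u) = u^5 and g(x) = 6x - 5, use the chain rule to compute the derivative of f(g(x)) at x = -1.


Using the chain rule: (f(g(x)))' = f'(g(x)) * g'(x)
First, find g(-1):
g(-1) = 6 * (-1) - 5 = -11
Next, f'(u) = 5u^4
And g'(x) = 6
So f'(g(-1)) * g'(-1)
= 5 * (-11)^4 * 6
= 5 * 14641 * 6
= 439230

439230


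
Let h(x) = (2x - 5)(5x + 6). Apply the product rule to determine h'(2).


Let u(x) = 2x - 5 and v(x) = 5x + 6
u'(x) = 2
v'(x) = 5
Product rule: h'(x) = u'(x)*v(x) + u(x)*v'(x)
= 2 * (5x + 6) + (2x - 5) * 5
At x = 2:
u(2) = 2 * 2 - 5 = -1
v(2) = 5 * 2 + 6 = 16
h'(2) = 2 * 16 + (-1) * 5
= 32 - 5
= 27

27


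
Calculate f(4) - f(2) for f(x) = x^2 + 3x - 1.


Net change = f(b) - f(a)
f(x) = x^2 + 3x - 1
Compute f(4):
f(4) = 1 * 4^2 + 3 * 4 - 1
= 16 + 12 - 1
= 27
Compute f(2):
f(2) = 1 * 2^2 + 3 * 2 - 1
= 4 + 6 - 1
= 9
Net change = 27 - 9 = 18

18


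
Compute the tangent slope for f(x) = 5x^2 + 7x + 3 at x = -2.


The slope of the tangent line equals f'(x) at the point.
f(x) = 5x^2 + 7x + 3
f'(x) = 10x + 7
At x = -2:
f'(-2) = 10 * (-2) + 7
= -20 + 7
= -13

-13


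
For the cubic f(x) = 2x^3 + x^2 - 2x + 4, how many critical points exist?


Find where f'(x) = 0:
f(x) = 2x^3 + x^2 - 2x + 4
f'(x) = 6x^2 + 2x - 2
This is a quadratic in x. Use the discriminant to count real roots.
Discriminant = (2)^2 - 4 * 6 * (-2)
= 4 - (-48)
= 52
Since discriminant > 0, f'(x) = 0 has 2 real solutions.
Number of critical points: 2

2


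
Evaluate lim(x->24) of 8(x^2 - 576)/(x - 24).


Direct substitution gives 0/0, so we factor the numerator.
Factor: 8(x^2 - 576) = 8 * (x - 24)(x + 24)
Cancel the common factor (x - 24):
8(x^2 - 576)/(x - 24) = 8 * (x + 24)
Now substitute x = 24:
= 8 * (24 + 24) = 384

384


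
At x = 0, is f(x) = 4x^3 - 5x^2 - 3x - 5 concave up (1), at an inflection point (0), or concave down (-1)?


Concavity is determined by the sign of f''(x).
f(x) = 4x^3 - 5x^2 - 3x - 5
f'(x) = 12x^2 - 10x - 3
f''(x) = 24x - 10
f''(0) = 24 * 0 - 10
= 0 - 10
= -10
Since f''(0) < 0, the function is concave down (-1)

-1


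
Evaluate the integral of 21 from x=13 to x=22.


The integral of a constant k over [a, b] equals k * (b - a).
integral from 13 to 22 of 21 dx
= 21 * (22 - 13)
= 21 * 9
= 189

189


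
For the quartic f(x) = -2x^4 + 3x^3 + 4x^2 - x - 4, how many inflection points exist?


Inflection points occur where f''(x) = 0 and concavity changes.
f(x) = -2x^4 + 3x^3 + 4x^2 - x - 4
f'(x) = -8x^3 + 9x^2 + 8x - 1
f''(x) = -24x^2 + 18x + 8
This is a quadratic in x. Use the discriminant to count real roots.
Discriminant = (18)^2 - 4 * (-24) * 8
= 324 - (-768)
= 1092
Since discriminant > 0, f''(x) = 0 has 2 distinct real solutions.
A quadratic with two distinct real roots changes sign at each root, so concavity changes at both.
Number of inflection points: 2

2


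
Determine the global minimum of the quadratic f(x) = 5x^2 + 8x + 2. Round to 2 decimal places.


For a quadratic f(x) = ax^2 + bx + c with a > 0, the minimum is at the vertex.
Vertex x-coordinate: x = -b/(2a)
x = -(8) / (2 * 5)
x = -8/10 = -4/5
Substitute back to find the minimum value:
f(-4/5) = 5 * (-4/5)^2 + 8 * (-4/5) + 2
= 16/5 - 32/5 + 2
= -6/5 = -1.20

-1.20


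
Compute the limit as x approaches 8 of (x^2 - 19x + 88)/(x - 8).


Direct substitution gives 0/0, so we factor the numerator.
Factor: (x^2 - 19x + 88) = (x - 8)(x - 11)
Cancel the common factor (x - 8):
(x^2 - 19x + 88)/(x - 8) = (x - 11)
Now substitute x = 8:
= (8) - (11) = -3

-3


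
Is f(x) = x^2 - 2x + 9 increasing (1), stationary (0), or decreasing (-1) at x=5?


Compute f'(x) to determine behavior:
f'(x) = 2x - 2
f'(5) = 2 * 5 - 2
= 10 - 2
= 8
Since f'(5) > 0, the function is increasing (1)

1


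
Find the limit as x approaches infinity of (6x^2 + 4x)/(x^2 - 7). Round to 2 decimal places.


For limits at infinity with equal-degree polynomials,
we compare leading coefficients.
Numerator leading term: 6x^2
Denominator leading term: x^2
Divide both by x^2:
lim = (6 + 4/x) / (1 - 7/x^2)
As x -> infinity, the 1/x and 1/x^2 terms vanish:
= 6/1 = 6 = 6.00

6.00


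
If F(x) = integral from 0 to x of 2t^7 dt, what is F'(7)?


By the Fundamental Theorem of Calculus (Part 1):
If F(x) = integral from 0 to x of f(t) dt, then F'(x) = f(x)
Here f(t) = 2t^7
So F'(x) = 2x^7
Evaluate at x = 7:
F'(7) = 2 * 7^7
= 2 * 823543
= 1647086

1647086


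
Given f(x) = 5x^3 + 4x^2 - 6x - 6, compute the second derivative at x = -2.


First derivative:
f'(x) = 15x^2 + 8x - 6
Second derivative:
f''(x) = 30x + 8
Substitute x = -2:
f''(-2) = 30 * (-2) + 8
= -60 + 8
= -52

-52


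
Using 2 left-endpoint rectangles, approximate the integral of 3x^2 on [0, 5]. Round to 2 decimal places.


Left Riemann sum uses left endpoints of each subinterval.
Interval: [0, 5], n = 2
dx = (5 - 0) / 2 = 5/2
Left endpoints: [0, 5/2]
f values: [0, 75/4]
Sum = dx * (sum of f values)
= 5/2 * 75/4
= 375/8 ≈ 46.88

46.88


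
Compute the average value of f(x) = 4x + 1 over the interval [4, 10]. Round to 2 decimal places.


Average value = 1/(b-a) * integral from a to b of f(x) dx
First compute the integral of 4x + 1:
F(x) = 2x^2 + x
F(10) = 2 * 100 + 1 * 10 = 210
F(4) = 2 * 16 + 1 * 4 = 36
Integral = 210 - 36 = 174
Average = 174 / (10 - 4) = 174 / 6
= 29 = 29.00

29.00


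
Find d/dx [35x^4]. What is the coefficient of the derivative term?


We apply the power rule: d/dx [ax^n] = a*n * x^(n-1)
d/dx [35x^4]
= 35 * 4 * x^(4-1)
= 140x^3
The coefficient is 140

140


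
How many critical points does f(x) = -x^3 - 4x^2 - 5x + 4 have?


Find where f'(x) = 0:
f(x) = -x^3 - 4x^2 - 5x + 4
f'(x) = -3x^2 - 8x - 5
This is a quadratic in x. Use the discriminant to count real roots.
Discriminant = (-8)^2 - 4 * (-3) * (-5)
= 64 - 60
= 4
Since discriminant > 0, f'(x) = 0 has 2 real solutions.
Number of critical points: 2

2


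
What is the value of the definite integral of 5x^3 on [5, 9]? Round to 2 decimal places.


Find the antiderivative of 5x^3:
F(x) = 5/4 * x^4
Apply the Fundamental Theorem of Calculus:
F(9) - F(5)
= 5/4 * 9^4 - 5/4 * 5^4
= 5/4 * (6561 - 625)
= 5/4 * 5936
= 7420 = 7420.00

7420.00


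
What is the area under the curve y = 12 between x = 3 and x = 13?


The area under a constant function y = 12 is a rectangle.
Width = 13 - 3 = 10
Height = 12
Area = width * height
= 10 * 12
= 120

120


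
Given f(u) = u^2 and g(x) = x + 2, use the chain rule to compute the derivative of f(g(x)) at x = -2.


Using the chain rule: (f(g(x)))' = f'(g(x)) * g'(x)
First, find g(-2):
g(-2) = 1 * (-2) + 2 = 0
Next, f'(u) = 2u
And g'(x) = 1
So f'(g(-2)) * g'(-2)
= 2 * 0 * 1
= 0

0


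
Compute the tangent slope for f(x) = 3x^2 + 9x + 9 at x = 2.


The slope of the tangent line equals f'(x) at the point.
f(x) = 3x^2 + 9x + 9
f'(x) = 6x + 9
At x = 2:
f'(2) = 6 * 2 + 9
= 12 + 9
= 21

21


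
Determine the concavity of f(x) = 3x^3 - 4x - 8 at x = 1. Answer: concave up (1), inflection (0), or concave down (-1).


Concavity is determined by the sign of f''(x).
f(x) = 3x^3 - 4x - 8
f'(x) = 9x^2 - 4
f''(x) = 18x
f''(1) = 18 * 1 + 0
= 18 + 0
= 18
Since f''(1) > 0, the function is concave up (1)

1


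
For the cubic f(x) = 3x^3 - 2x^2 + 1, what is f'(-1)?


Differentiate f(x) = 3x^3 - 2x^2 + 1 term by term:
f'(x) = 9x^2 - 4x
Substitute x = -1:
f'(-1) = 9 * (-1)^2 - 4 * (-1) + 0
= 9 + 4 + 0
= 13

13


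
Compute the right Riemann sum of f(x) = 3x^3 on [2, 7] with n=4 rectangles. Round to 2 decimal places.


Right Riemann sum uses right endpoints of each subinterval.
Interval: [2, 7], n = 4
dx = (7 - 2) / 4 = 5/4
Right endpoints: [13/4, 9/2, 23/4, 7]
f values: [6591/64, 2187/8, 36501/64, 1029]
Sum = dx * (sum of f values)
= 5/4 * 31611/16
= 158055/64 ≈ 2469.61

2469.61


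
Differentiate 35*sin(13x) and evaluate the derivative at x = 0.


Apply the chain rule to differentiate 35*sin(13x):
d/dx [35*sin(13x)]
= 35 * cos(13x) * d/dx(13x)
= 35 * 13 * cos(13x)
= 455 * cos(13x)
Evaluate at x = 0:
= 455 * cos(0)
= 455 * 1
= 455

455


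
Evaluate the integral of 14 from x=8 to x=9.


The integral of a constant k over [a, b] equals k * (b - a).
integral from 8 to 9 of 14 dx
= 14 * (9 - 8)
= 14 * 1
= 14

14


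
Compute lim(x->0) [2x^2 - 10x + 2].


Since polynomials are continuous, we use direct substitution.
lim(x->0) of 2x^2 - 10x + 2
= 2 * 0^2 - 10 * 0 + 2
= 0 + 0 + 2
= 2

2


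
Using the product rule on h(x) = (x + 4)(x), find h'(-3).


Let u(x) = x + 4 and v(x) = x
u'(x) = 1
v'(x) = 1
Product rule: h'(x) = u'(x)*v(x) + u(x)*v'(x)
= 1 * (x) + (x + 4) * 1
At x = -3:
u(-3) = 1 * (-3) + 4 = 1
v(-3) = 1 * (-3) + 0 = -3
h'(-3) = 1 * (-3) + 1 * 1
= -3 + 1
= -2

-2


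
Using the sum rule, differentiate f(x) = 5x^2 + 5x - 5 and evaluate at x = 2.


Differentiate term by term using power and sum rules:
f(x) = 5x^2 + 5x - 5
f'(x) = 10x + 5
Substitute x = 2:
f'(2) = 10 * 2 + 5
= 20 + 5
= 25

25


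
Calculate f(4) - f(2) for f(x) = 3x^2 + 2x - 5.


Net change = f(b) - f(a)
f(x) = 3x^2 + 2x - 5
Compute f(4):
f(4) = 3 * 4^2 + 2 * 4 - 5
= 48 + 8 - 5
= 51
Compute f(2):
f(2) = 3 * 2^2 + 2 * 2 - 5
= 12 + 4 - 5
= 11
Net change = 51 - 11 = 40

40


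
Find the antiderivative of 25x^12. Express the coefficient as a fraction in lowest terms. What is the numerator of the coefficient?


Apply the power rule for integration:
integral of ax^n dx = a/(n+1) * x^(n+1) + C
integral of 25x^12 dx
= 25/13 * x^13 + C
The coefficient in lowest terms is 25/13, and its numerator is 25

25


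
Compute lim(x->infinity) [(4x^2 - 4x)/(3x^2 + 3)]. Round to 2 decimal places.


For limits at infinity with equal-degree polynomials,
we compare leading coefficients.
Numerator leading term: 4x^2
Denominator leading term: 3x^2
Divide both by x^2:
lim = (4 - 4/x) / (3 + 3/x^2)
As x -> infinity, the 1/x and 1/x^2 terms vanish:
= 4/3 ≈ 1.33

1.33


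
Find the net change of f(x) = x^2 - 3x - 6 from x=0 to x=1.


Net change = f(b) - f(a)
f(x) = x^2 - 3x - 6
Compute f(1):
f(1) = 1 * 1^2 - 3 * 1 - 6
= 1 - 3 - 6
= -8
Compute f(0):
f(0) = 1 * 0^2 - 3 * 0 - 6
= 0 + 0 - 6
= -6
Net change = -8 - (-6) = -2

-2


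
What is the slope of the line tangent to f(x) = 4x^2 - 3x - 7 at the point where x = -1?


The slope of the tangent line equals f'(x) at the point.
f(x) = 4x^2 - 3x - 7
f'(x) = 8x - 3
At x = -1:
f'(-1) = 8 * (-1) - 3
= -8 - 3
= -11

-11


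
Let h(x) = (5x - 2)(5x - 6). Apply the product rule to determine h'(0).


Let u(x) = 5x - 2 and v(x) = 5x - 6
u'(x) = 5
v'(x) = 5
Product rule: h'(x) = u'(x)*v(x) + u(x)*v'(x)
= 5 * (5x - 6) + (5x - 2) * 5
At x = 0:
u(0) = 5 * 0 - 2 = -2
v(0) = 5 * 0 - 6 = -6
h'(0) = 5 * (-6) + (-2) * 5
= -30 - 10
= -40

-40


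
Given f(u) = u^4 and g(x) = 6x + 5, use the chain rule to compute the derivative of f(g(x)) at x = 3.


Using the chain rule: (f(g(x)))' = f'(g(x)) * g'(x)
First, find g(3):
g(3) = 6 * 3 + 5 = 23
Next, f'(u) = 4u^3
And g'(x) = 6
So f'(g(3)) * g'(3)
= 4 * 23^3 * 6
= 4 * 12167 * 6
= 292008

292008


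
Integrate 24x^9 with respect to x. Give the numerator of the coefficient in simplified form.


Apply the power rule for integration:
integral of ax^n dx = a/(n+1) * x^(n+1) + C
integral of 24x^9 dx
= 24/10 * x^10 + C
= 12/5 * x^10 + C
The coefficient in lowest terms is 12/5, and its numerator is 12

12


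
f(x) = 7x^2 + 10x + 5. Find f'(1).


Differentiate term by term using power and sum rules:
f(x) = 7x^2 + 10x + 5
f'(x) = 14x + 10
Substitute x = 1:
f'(1) = 14 * 1 + 10
= 14 + 10
= 24

24


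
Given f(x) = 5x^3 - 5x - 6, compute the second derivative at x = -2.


First derivative:
f'(x) = 15x^2 - 5
Second derivative:
f''(x) = 30x
Substitute x = -2:
f''(-2) = 30 * (-2) + 0
= -60 + 0
= -60

-60


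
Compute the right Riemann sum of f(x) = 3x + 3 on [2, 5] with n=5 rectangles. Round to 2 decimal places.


Right Riemann sum uses right endpoints of each subinterval.
Interval: [2, 5], n = 5
dx = (5 - 2) / 5 = 3/5
Right endpoints: [13/5, 16/5, 19/5, 22/5, 5]
f values: [54/5, 63/5, 72/5, 81/5, 18]
Sum = dx * (sum of f values)
= 3/5 * 72
= 216/5 = 43.20

43.20


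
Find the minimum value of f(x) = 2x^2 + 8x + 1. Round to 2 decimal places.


For a quadratic f(x) = ax^2 + bx + c with a > 0, the minimum is at the vertex.
Vertex x-coordinate: x = -b/(2a)
x = -(8) / (2 * 2)
x = -8/4 = -2
Substitute back to find the minimum value:
f(-2) = 2 * (-2)^2 + 8 * (-2) + 1
= 8 - 16 + 1
= -7 = -7.00

-7.00


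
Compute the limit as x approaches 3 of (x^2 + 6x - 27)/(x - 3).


Direct substitution gives 0/0, so we factor the numerator.
Factor: (x^2 + 6x - 27) = (x - 3)(x + 9)
Cancel the common factor (x - 3):
(x^2 + 6x - 27)/(x - 3) = (x + 9)
Now substitute x = 3:
= (3) - (-9) = 12

12


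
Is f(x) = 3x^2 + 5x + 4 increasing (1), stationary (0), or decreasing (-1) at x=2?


Compute f'(x) to determine behavior:
f'(x) = 6x + 5
f'(2) = 6 * 2 + 5
= 12 + 5
= 17
Since f'(2) > 0, the function is increasing (1)

1


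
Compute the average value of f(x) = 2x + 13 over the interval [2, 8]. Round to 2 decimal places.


Average value = 1/(b-a) * integral from a to b of f(x) dx
First compute the integral of 2x + 13:
F(x) = x^2 + 13x
F(8) = 1 * 64 + 13 * 8 = 168
F(2) = 1 * 4 + 13 * 2 = 30
Integral = 168 - 30 = 138
Average = 138 / (8 - 2) = 138 / 6
= 23 = 23.00

23.00


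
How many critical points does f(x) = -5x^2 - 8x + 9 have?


Find where f'(x) = 0:
f'(x) = -10x - 8
Set f'(x) = 0:
-10x - 8 = 0
x = 8 / (-10) = -4/5
This is a linear equation in x, so there is exactly one solution.
Number of critical points: 1

1


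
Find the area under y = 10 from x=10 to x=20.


The area under a constant function y = 10 is a rectangle.
Width = 20 - 10 = 10
Height = 10
Area = width * height
= 10 * 10
= 100

100


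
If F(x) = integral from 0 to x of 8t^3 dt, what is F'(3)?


By the Fundamental Theorem of Calculus (Part 1):
If F(x) = integral from 0 to x of f(t) dt, then F'(x) = f(x)
Here f(t) = 8t^3
So F'(x) = 8x^3
Evaluate at x = 3:
F'(3) = 8 * 3^3
= 8 * 27
= 216

216


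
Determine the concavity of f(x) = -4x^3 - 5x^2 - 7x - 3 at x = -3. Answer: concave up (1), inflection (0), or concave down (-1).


Concavity is determined by the sign of f''(x).
f(x) = -4x^3 - 5x^2 - 7x - 3
f'(x) = -12x^2 - 10x - 7
f''(x) = -24x - 10
f''(-3) = -24 * (-3) - 10
= 72 - 10
= 62
Since f''(-3) > 0, the function is concave up (1)

1


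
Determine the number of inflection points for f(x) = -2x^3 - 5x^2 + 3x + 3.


Inflection points occur where f''(x) = 0 and concavity changes.
f(x) = -2x^3 - 5x^2 + 3x + 3
f'(x) = -6x^2 - 10x + 3
f''(x) = -12x - 10
Set f''(x) = 0:
-12x - 10 = 0
x = 10 / (-12) = -5/6
Since f''(x) is linear (degree 1), it changes sign at this point.
Therefore there is exactly 1 inflection point.

1


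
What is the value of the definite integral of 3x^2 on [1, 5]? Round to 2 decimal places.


Find the antiderivative of 3x^2:
F(x) = 3/3 * x^3
Apply the Fundamental Theorem of Calculus:
F(5) - F(1)
= 3/3 * 5^3 - 3/3 * 1^3
= 3/3 * (125 - 1)
= 3/3 * 124
= 124 = 124.00

124.00


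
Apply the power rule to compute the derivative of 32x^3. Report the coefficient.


We apply the power rule: d/dx [ax^n] = a*n * x^(n-1)
d/dx [32x^3]
= 32 * 3 * x^(3-1)
= 96x^2
The coefficient is 96

96


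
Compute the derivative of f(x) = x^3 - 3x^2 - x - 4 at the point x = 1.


Differentiate f(x) = x^3 - 3x^2 - x - 4 term by term:
f'(x) = 3x^2 - 6x - 1
Substitute x = 1:
f'(1) = 3 * 1^2 - 6 * 1 - 1
= 3 - 6 - 1
= -4

-4


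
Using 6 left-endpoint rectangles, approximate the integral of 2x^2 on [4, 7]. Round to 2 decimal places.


Left Riemann sum uses left endpoints of each subinterval.
Interval: [4, 7], n = 6
dx = (7 - 4) / 6 = 1/2
Left endpoints: [4, 9/2, 5, 11/2, 6, 13/2]
f values: [32, 81/2, 50, 121/2, 72, 169/2]
Sum = dx * (sum of f values)
= 1/2 * 679/2
= 679/4 = 169.75

169.75


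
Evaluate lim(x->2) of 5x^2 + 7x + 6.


Since polynomials are continuous, we use direct substitution.
lim(x->2) of 5x^2 + 7x + 6
= 5 * 2^2 + 7 * 2 + 6
= 20 + 14 + 6
= 40

40


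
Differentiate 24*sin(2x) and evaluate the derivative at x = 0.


Apply the chain rule to differentiate 24*sin(2x):
d/dx [24*sin(2x)]
= 24 * cos(2x) * d/dx(2x)
= 24 * 2 * cos(2x)
= 48 * cos(2x)
Evaluate at x = 0:
= 48 * cos(0)
= 48 * 1
= 48

48


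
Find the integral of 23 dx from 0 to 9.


The integral of a constant k over [a, b] equals k * (b - a).
integral from 0 to 9 of 23 dx
= 23 * (9 - 0)
= 23 * 9
= 207

207


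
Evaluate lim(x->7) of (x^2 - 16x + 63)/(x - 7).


Direct substitution gives 0/0, so we factor the numerator.
Factor: (x^2 - 16x + 63) = (x - 7)(x - 9)
Cancel the common factor (x - 7):
(x^2 - 16x + 63)/(x - 7) = (x - 9)
Now substitute x = 7:
= (7) - (9) = -2

-2


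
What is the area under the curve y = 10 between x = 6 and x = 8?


The area under a constant function y = 10 is a rectangle.
Width = 8 - 6 = 2
Height = 10
Area = width * height
= 2 * 10
= 20

20


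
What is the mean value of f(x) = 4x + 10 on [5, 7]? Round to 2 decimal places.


Average value = 1/(b-a) * integral from a to b of f(x) dx
First compute the integral of 4x + 10:
F(x) = 2x^2 + 10x
F(7) = 2 * 49 + 10 * 7 = 168
F(5) = 2 * 25 + 10 * 5 = 100
Integral = 168 - 100 = 68
Average = 68 / (7 - 5) = 68 / 2
= 34 = 34.00

34.00


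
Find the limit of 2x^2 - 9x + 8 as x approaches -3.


Since polynomials are continuous, we use direct substitution.
lim(x->-3) of 2x^2 - 9x + 8
= 2 * (-3)^2 - 9 * (-3) + 8
= 18 + 27 + 8
= 53

53


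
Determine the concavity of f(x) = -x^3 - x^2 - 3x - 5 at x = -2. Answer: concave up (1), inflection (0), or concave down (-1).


Concavity is determined by the sign of f''(x).
f(x) = -x^3 - x^2 - 3x - 5
f'(x) = -3x^2 - 2x - 3
f''(x) = -6x - 2
f''(-2) = -6 * (-2) - 2
= 12 - 2
= 10
Since f''(-2) > 0, the function is concave up (1)

1


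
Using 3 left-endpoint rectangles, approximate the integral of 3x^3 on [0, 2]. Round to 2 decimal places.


Left Riemann sum uses left endpoints of each subinterval.
Interval: [0, 2], n = 3
dx = (2 - 0) / 3 = 2/3
Left endpoints: [0, 2/3, 4/3]
f values: [0, 8/9, 64/9]
Sum = dx * (sum of f values)
= 2/3 * 8
= 16/3 ≈ 5.33

5.33


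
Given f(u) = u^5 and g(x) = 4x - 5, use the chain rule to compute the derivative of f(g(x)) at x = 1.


Using the chain rule: (f(g(x)))' = f'(g(x)) * g'(x)
First, find g(1):
g(1) = 4 * 1 - 5 = -1
Next, f'(u) = 5u^4
And g'(x) = 4
So f'(g(1)) * g'(1)
= 5 * (-1)^4 * 4
= 5 * 1 * 4
= 20

20


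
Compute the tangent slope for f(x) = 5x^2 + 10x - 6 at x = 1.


The slope of the tangent line equals f'(x) at the point.
f(x) = 5x^2 + 10x - 6
f'(x) = 10x + 10
At x = 1:
f'(1) = 10 * 1 + 10
= 10 + 10
= 20

20


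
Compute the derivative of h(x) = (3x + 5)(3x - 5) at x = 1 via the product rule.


Let u(x) = 3x + 5 and v(x) = 3x - 5
u'(x) = 3
v'(x) = 3
Product rule: h'(x) = u'(x)*v(x) + u(x)*v'(x)
= 3 * (3x - 5) + (3x + 5) * 3
At x = 1:
u(1) = 3 * 1 + 5 = 8
v(1) = 3 * 1 - 5 = -2
h'(1) = 3 * (-2) + 8 * 3
= -6 + 24
= 18

18


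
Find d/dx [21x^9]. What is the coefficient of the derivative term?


We apply the power rule: d/dx [ax^n] = a*n * x^(n-1)
d/dx [21x^9]
= 21 * 9 * x^(9-1)
= 189x^8
The coefficient is 189

189


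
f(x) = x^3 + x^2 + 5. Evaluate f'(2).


Differentiate f(x) = x^3 + x^2 + 5 term by term:
f'(x) = 3x^2 + 2x
Substitute x = 2:
f'(2) = 3 * 2^2 + 2 * 2 + 0
= 12 + 4 + 0
= 16

16


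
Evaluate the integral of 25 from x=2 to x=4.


The integral of a constant k over [a, b] equals k * (b - a).
integral from 2 to 4 of 25 dx
= 25 * (4 - 2)
= 25 * 2
= 50

50


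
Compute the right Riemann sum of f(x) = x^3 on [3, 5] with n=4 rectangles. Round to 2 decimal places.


Right Riemann sum uses right endpoints of each subinterval.
Interval: [3, 5], n = 4
dx = (5 - 3) / 4 = 1/2
Right endpoints: [7/2, 4, 9/2, 5]
f values: [343/8, 64, 729/8, 125]
Sum = dx * (sum of f values)
= 1/2 * 323
= 323/2 = 161.50

161.50


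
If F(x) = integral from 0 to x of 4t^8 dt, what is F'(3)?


By the Fundamental Theorem of Calculus (Part 1):
If F(x) = integral from 0 to x of f(t) dt, then F'(x) = f(x)
Here f(t) = 4t^8
So F'(x) = 4x^8
Evaluate at x = 3:
F'(3) = 4 * 3^8
= 4 * 6561
= 26244

26244


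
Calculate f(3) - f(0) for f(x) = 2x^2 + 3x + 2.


Net change = f(b) - f(a)
f(x) = 2x^2 + 3x + 2
Compute f(3):
f(3) = 2 * 3^2 + 3 * 3 + 2
= 18 + 9 + 2
= 29
Compute f(0):
f(0) = 2 * 0^2 + 3 * 0 + 2
= 0 + 0 + 2
= 2
Net change = 29 - 2 = 27

27


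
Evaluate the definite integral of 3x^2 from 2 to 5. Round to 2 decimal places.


Find the antiderivative of 3x^2:
F(x) = 3/3 * x^3
Apply the Fundamental Theorem of Calculus:
F(5) - F(2)
= 3/3 * 5^3 - 3/3 * 2^3
= 3/3 * (125 - 8)
= 3/3 * 117
= 117 = 117.00

117.00


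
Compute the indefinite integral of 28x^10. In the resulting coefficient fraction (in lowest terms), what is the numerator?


Apply the power rule for integration:
integral of ax^n dx = a/(n+1) * x^(n+1) + C
integral of 28x^10 dx
= 28/11 * x^11 + C
The coefficient in lowest terms is 28/11, and its numerator is 28

28


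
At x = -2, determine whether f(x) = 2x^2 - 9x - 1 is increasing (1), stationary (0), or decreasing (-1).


Compute f'(x) to determine behavior:
f'(x) = 4x - 9
f'(-2) = 4 * (-2) - 9
= -8 - 9
= -17
Since f'(-2) < 0, the function is decreasing (-1)

-1


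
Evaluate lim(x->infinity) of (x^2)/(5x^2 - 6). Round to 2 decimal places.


For limits at infinity with equal-degree polynomials,
we compare leading coefficients.
Numerator leading term: x^2
Denominator leading term: 5x^2
Divide both by x^2:
lim = (1) / (5 - 6/x^2)
As x -> infinity, the 1/x and 1/x^2 terms vanish:
= 1/5 = 0.20

0.20


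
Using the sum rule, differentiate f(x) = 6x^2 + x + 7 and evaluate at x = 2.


Differentiate term by term using power and sum rules:
f(x) = 6x^2 + x + 7
f'(x) = 12x + 1
Substitute x = 2:
f'(2) = 12 * 2 + 1
= 24 + 1
= 25

25


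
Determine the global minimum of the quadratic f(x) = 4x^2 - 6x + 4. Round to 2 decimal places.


For a quadratic f(x) = ax^2 + bx + c with a > 0, the minimum is at the vertex.
Vertex x-coordinate: x = -b/(2a)
x = -(-6) / (2 * 4)
x = 6/8 = 3/4
Substitute back to find the minimum value:
f(3/4) = 4 * (3/4)^2 - 6 * (3/4) + 4
= 9/4 - 9/2 + 4
= 7/4 = 1.75

1.75


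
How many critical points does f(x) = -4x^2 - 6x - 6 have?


Find where f'(x) = 0:
f'(x) = -8x - 6
Set f'(x) = 0:
-8x - 6 = 0
x = 6 / (-8) = -3/4
This is a linear equation in x, so there is exactly one solution.
Number of critical points: 1

1


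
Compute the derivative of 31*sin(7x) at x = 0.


Apply the chain rule to differentiate 31*sin(7x):
d/dx [31*sin(7x)]
= 31 * cos(7x) * d/dx(7x)
= 31 * 7 * cos(7x)
= 217 * cos(7x)
Evaluate at x = 0:
= 217 * cos(0)
= 217 * 1
= 217

217


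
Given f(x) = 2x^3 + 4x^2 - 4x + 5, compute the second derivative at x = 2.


First derivative:
f'(x) = 6x^2 + 8x - 4
Second derivative:
f''(x) = 12x + 8
Substitute x = 2:
f''(2) = 12 * 2 + 8
= 24 + 8
= 32

32


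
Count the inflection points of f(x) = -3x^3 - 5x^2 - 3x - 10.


Inflection points occur where f''(x) = 0 and concavity changes.
f(x) = -3x^3 - 5x^2 - 3x - 10
f'(x) = -9x^2 - 10x - 3
f''(x) = -18x - 10
Set f''(x) = 0:
-18x - 10 = 0
x = 10 / (-18) = -5/9
Since f''(x) is linear (degree 1), it changes sign at this point.
Therefore there is exactly 1 inflection point.

1


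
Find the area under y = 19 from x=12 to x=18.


The area under a constant function y = 19 is a rectangle.
Width = 18 - 12 = 6
Height = 19
Area = width * height
= 6 * 19
= 114

114


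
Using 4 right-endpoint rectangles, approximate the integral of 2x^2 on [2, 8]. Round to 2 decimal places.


Right Riemann sum uses right endpoints of each subinterval.
Interval: [2, 8], n = 4
dx = (8 - 2) / 4 = 3/2
Right endpoints: [7/2, 5, 13/2, 8]
f values: [49/2, 50, 169/2, 128]
Sum = dx * (sum of f values)
= 3/2 * 287
= 861/2 = 430.50

430.50


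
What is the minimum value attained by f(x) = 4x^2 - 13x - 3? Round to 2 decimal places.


For a quadratic f(x) = ax^2 + bx + c with a > 0, the minimum is at the vertex.
Vertex x-coordinate: x = -b/(2a)
x = -(-13) / (2 * 4)
x = 13/8
Substitute back to find the minimum value:
f(13/8) = 4 * (13/8)^2 - 13 * (13/8) - 3
= 169/16 - 169/8 - 3
= -217/16 ≈ -13.56

-13.56


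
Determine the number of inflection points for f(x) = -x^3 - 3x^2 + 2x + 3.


Inflection points occur where f''(x) = 0 and concavity changes.
f(x) = -x^3 - 3x^2 + 2x + 3
f'(x) = -3x^2 - 6x + 2
f''(x) = -6x - 6
Set f''(x) = 0:
-6x - 6 = 0
x = 6 / (-6) = -1
Since f''(x) is linear (degree 1), it changes sign at this point.
Therefore there is exactly 1 inflection point.

1


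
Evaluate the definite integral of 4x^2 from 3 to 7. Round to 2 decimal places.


Find the antiderivative of 4x^2:
F(x) = 4/3 * x^3
Apply the Fundamental Theorem of Calculus:
F(7) - F(3)
= 4/3 * 7^3 - 4/3 * 3^3
= 4/3 * (343 - 27)
= 4/3 * 316
= 1264/3 ≈ 421.33

421.33


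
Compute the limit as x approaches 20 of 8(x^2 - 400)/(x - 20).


Direct substitution gives 0/0, so we factor the numerator.
Factor: 8(x^2 - 400) = 8 * (x - 20)(x + 20)
Cancel the common factor (x - 20):
8(x^2 - 400)/(x - 20) = 8 * (x + 20)
Now substitute x = 20:
= 8 * (20 + 20) = 320

320


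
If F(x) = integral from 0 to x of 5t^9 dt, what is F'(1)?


By the Fundamental Theorem of Calculus (Part 1):
If F(x) = integral from 0 to x of f(t) dt, then F'(x) = f(x)
Here f(t) = 5t^9
So F'(x) = 5x^9
Evaluate at x = 1:
F'(1) = 5 * 1^9
= 5 * 1
= 5

5
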